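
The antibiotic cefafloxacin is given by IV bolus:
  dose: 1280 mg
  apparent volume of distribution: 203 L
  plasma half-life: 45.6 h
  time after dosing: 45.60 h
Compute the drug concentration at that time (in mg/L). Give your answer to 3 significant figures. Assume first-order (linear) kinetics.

C₀ = Dose / Vd = 1280 / 203 = 6.305 mg/L
k = ln2 / t½ = 0.693147 / 45.6 = 0.01520 h⁻¹
t / t½ = 45.60 / 45.6 = 1 half-lives
C = C₀ × (1/2)^1 = 6.305 × 0.5000 = 3.153 mg/L

3.15 mg/L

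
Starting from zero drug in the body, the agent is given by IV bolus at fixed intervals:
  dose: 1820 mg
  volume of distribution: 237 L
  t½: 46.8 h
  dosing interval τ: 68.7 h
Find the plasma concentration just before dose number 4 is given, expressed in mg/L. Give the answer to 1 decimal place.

4.1 mg/L

C₀ per dose = Dose / Vd = 1820 / 237 = 7.679 mg/L
k = ln2 / t½ = 0.693147 / 46.8 = 0.01481 h⁻¹
Fraction remaining after one interval: r = e^(−kτ) = e^(−0.01481 × 68.7) = 0.3615
Before dose 4, 3 doses have been given (aged 1τ, 2τ, 3τ).
C_trough = C₀ × (r + r² + … + r^3) = C₀ × r(1−r^3)/(1−r)
        = 7.679 × 0.3615 × (1 − 0.04724) / (1 − 0.3615) = 4.142 mg/L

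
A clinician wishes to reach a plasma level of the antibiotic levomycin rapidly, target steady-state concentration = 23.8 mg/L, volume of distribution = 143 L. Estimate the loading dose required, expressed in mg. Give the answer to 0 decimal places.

3403 mg

LD = Css × Vd = 23.8 × 143 = 3403 mg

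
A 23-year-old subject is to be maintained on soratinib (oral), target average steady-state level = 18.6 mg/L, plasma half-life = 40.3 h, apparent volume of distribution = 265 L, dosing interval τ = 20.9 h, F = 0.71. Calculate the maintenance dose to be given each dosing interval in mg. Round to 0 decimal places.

k = ln2 / t½ = 0.693147 / 40.3 = 0.01720 h⁻¹
CL = k × Vd = 0.01720 × 265 = 4.558 L/h
At steady state, F × (Dose/τ) = Css × CL.
Dose = Css × CL × τ / F = 18.6 × 4.558 × 20.9 / 0.71 = 2496 mg

2496 mg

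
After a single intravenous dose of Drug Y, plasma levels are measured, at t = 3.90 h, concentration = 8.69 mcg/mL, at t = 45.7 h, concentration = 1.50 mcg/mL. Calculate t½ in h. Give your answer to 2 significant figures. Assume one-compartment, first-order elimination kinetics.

16 h

k = ln(C₁/C₂) / (t₂ − t₁) = ln(8.69/1.50) / (45.7 − 3.90)
  = 1.757 / 41.80 = 0.04203 h⁻¹
t½ = ln2 / k = 0.693147 / 0.04203 = 16.49 h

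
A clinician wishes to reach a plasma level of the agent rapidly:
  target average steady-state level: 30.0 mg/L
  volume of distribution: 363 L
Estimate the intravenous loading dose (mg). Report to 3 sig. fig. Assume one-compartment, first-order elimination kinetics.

10900 mg

LD = Css × Vd = 30.0 × 363 = 10890 mg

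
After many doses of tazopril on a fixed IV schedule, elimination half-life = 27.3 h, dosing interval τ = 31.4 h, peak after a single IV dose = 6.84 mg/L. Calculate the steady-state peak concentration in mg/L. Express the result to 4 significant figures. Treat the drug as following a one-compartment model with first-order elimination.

k = ln2 / t½ = 0.693147 / 27.3 = 0.02539 h⁻¹
e^(−kτ) = e^(−0.02539 × 31.4) = 0.4506
Accumulation ratio R = 1 / (1 − e^(−kτ)) = 1 / (1 − 0.4506) = 1.820
Steady-state peak = C₀ × R = 6.84 × 1.820 = 12.45 mg/L

12.45 mg/L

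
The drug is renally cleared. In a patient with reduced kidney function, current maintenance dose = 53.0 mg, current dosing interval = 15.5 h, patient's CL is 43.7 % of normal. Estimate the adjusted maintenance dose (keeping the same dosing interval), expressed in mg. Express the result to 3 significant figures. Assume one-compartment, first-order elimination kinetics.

23.2 mg

To keep the same average steady-state level, dosing rate must scale with clearance.
CL ratio = 43.7 / 100 = 0.4370
New dose (same interval) = 53.0 × 0.4370 = 23.16 mg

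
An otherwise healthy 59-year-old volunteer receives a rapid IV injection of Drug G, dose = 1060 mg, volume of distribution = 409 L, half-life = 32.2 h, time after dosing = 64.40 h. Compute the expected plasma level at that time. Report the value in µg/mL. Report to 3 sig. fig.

0.648 µg/mL

C₀ = Dose / Vd = 1060 / 409 = 2.592 mg/L
k = ln2 / t½ = 0.693147 / 32.2 = 0.02153 h⁻¹
t / t½ = 64.40 / 32.2 = 2 half-lives
C = C₀ × (1/2)^2 = 2.592 × 0.2500 = 0.6480 mg/L
(0.6480 mg/L = 0.6480 µg/mL)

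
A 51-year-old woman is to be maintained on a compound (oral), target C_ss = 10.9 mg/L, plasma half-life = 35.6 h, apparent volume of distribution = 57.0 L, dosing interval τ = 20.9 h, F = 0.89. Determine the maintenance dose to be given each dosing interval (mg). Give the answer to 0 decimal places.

284 mg

k = ln2 / t½ = 0.693147 / 35.6 = 0.01947 h⁻¹
CL = k × Vd = 0.01947 × 57.0 = 1.110 L/h
At steady state, F × (Dose/τ) = Css × CL.
Dose = Css × CL × τ / F = 10.9 × 1.110 × 20.9 / 0.89 = 284.1 mg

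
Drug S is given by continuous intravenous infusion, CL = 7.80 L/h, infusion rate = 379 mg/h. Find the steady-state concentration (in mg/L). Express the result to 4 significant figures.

48.59 mg/L

At steady state Css = R₀ / CL = 379 / 7.800 = 48.59 mg/L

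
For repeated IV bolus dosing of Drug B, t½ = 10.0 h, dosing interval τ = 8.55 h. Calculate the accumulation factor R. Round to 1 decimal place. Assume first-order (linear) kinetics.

2.2

k = ln2 / t½ = 0.693147 / 10.0 = 0.06931 h⁻¹
e^(−kτ) = e^(−0.06931 × 8.55) = 0.5529
Accumulation ratio R = 1 / (1 − e^(−kτ)) = 1 / (1 − 0.5529) = 2.237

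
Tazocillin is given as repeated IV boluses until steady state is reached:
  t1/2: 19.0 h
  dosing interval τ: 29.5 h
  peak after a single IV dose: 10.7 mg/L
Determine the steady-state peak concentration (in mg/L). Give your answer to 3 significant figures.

k = ln2 / t½ = 0.693147 / 19.0 = 0.03648 h⁻¹
e^(−kτ) = e^(−0.03648 × 29.5) = 0.3409
Accumulation ratio R = 1 / (1 − e^(−kτ)) = 1 / (1 − 0.3409) = 1.517
Steady-state peak = C₀ × R = 10.7 × 1.517 = 16.23 mg/L

16.2 mg/L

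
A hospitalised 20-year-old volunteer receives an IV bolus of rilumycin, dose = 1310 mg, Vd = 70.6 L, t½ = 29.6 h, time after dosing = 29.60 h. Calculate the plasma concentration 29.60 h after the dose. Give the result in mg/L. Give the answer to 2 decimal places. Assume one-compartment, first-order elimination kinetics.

C₀ = Dose / Vd = 1310 / 70.6 = 18.56 mg/L
k = ln2 / t½ = 0.693147 / 29.6 = 0.02342 h⁻¹
t / t½ = 29.60 / 29.6 = 1 half-lives
C = C₀ × (1/2)^1 = 18.56 × 0.5000 = 9.280 mg/L

9.28 mg/L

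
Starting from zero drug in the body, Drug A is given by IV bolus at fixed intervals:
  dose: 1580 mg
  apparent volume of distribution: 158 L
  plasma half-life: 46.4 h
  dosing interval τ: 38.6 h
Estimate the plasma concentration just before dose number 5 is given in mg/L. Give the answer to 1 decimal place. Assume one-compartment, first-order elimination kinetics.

11.5 mg/L

C₀ per dose = Dose / Vd = 1580 / 158 = 10.00 mg/L
k = ln2 / t½ = 0.693147 / 46.4 = 0.01494 h⁻¹
Fraction remaining after one interval: r = e^(−kτ) = e^(−0.01494 × 38.6) = 0.5618
Before dose 5, 4 doses have been given (aged 1τ, 2τ, 3τ, 4τ).
C_trough = C₀ × (r + r² + … + r^4) = C₀ × r(1−r^4)/(1−r)
        = 10.00 × 0.5618 × (1 − 0.09962) / (1 − 0.5618) = 11.54 mg/L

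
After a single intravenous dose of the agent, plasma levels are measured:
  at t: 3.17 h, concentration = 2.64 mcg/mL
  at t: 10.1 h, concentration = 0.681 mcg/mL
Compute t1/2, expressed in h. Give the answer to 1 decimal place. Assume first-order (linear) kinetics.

k = ln(C₁/C₂) / (t₂ − t₁) = ln(2.64/0.681) / (10.1 − 3.17)
  = 1.355 / 6.930 = 0.1955 h⁻¹
t½ = ln2 / k = 0.693147 / 0.1955 = 3.546 h

3.5 h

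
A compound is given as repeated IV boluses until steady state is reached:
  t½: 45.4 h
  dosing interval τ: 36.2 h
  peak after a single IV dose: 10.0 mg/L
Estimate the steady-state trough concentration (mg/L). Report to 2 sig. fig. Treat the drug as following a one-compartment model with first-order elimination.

14 mg/L

k = ln2 / t½ = 0.693147 / 45.4 = 0.01527 h⁻¹
e^(−kτ) = e^(−0.01527 × 36.2) = 0.5754
Accumulation ratio R = 1 / (1 − e^(−kτ)) = 1 / (1 − 0.5754) = 2.355
Steady-state trough = C₀ × R × e^(−kτ) = 10.0 × 2.355 × 0.5754 = 13.55 mg/L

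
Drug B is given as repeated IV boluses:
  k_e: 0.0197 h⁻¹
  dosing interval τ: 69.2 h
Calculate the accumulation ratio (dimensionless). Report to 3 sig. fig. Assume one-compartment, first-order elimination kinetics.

e^(−kτ) = e^(−0.01970 × 69.2) = 0.2558
Accumulation ratio R = 1 / (1 − e^(−kτ)) = 1 / (1 − 0.2558) = 1.344

1.34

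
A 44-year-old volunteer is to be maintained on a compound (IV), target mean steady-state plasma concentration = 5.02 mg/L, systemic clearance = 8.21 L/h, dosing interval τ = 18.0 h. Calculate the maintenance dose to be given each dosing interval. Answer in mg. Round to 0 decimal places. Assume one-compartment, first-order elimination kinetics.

742 mg

At steady state, Dose/τ = Css × CL.
Dose = Css × CL × τ = 5.02 × 8.210 × 18.0 = 741.9 mg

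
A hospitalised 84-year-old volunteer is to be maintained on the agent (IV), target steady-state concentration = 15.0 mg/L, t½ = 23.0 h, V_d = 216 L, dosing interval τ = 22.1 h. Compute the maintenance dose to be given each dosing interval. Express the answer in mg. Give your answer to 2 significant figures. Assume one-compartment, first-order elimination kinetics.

k = ln2 / t½ = 0.693147 / 23.0 = 0.03014 h⁻¹
CL = k × Vd = 0.03014 × 216 = 6.510 L/h
At steady state, Dose/τ = Css × CL.
Dose = Css × CL × τ = 15.0 × 6.510 × 22.1 = 2158 mg

2200 mg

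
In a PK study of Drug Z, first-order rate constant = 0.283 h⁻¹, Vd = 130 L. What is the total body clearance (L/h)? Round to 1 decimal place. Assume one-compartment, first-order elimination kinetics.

36.8 L/h

CL = k × Vd = 0.283 × 130 = 36.79 L/h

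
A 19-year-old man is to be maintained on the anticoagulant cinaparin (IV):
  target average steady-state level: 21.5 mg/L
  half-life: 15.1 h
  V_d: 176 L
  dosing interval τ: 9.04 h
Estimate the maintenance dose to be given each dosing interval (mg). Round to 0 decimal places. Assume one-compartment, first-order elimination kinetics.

k = ln2 / t½ = 0.693147 / 15.1 = 0.04590 h⁻¹
CL = k × Vd = 0.04590 × 176 = 8.078 L/h
At steady state, Dose/τ = Css × CL.
Dose = Css × CL × τ = 21.5 × 8.078 × 9.04 = 1570 mg

1570 mg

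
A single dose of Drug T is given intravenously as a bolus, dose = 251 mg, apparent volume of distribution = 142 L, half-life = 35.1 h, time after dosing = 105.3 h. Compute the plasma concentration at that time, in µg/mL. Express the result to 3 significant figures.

C₀ = Dose / Vd = 251.0 / 142 = 1.768 mg/L
k = ln2 / t½ = 0.693147 / 35.1 = 0.01975 h⁻¹
t / t½ = 105.3 / 35.1 = 3 half-lives
C = C₀ × (1/2)^3 = 1.768 × 0.1250 = 0.2210 mg/L
(0.2210 mg/L = 0.2210 µg/mL)

0.221 µg/mL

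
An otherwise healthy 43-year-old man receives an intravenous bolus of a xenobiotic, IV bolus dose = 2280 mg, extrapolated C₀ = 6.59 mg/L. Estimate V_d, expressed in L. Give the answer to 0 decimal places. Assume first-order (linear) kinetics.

Vd = Dose / C₀ = 2280 / 6.59 = 346.0 L

346 L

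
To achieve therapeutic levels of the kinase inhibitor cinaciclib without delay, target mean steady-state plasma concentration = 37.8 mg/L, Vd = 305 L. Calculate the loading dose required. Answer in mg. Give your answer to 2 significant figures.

12000 mg

LD = Css × Vd = 37.8 × 305 = 11530 mg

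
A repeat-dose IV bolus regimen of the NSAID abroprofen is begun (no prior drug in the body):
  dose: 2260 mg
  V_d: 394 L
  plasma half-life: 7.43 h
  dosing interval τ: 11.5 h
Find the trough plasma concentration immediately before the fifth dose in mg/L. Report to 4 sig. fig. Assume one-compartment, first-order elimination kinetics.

2.941 mg/L

C₀ per dose = Dose / Vd = 2260 / 394 = 5.736 mg/L
k = ln2 / t½ = 0.693147 / 7.43 = 0.09329 h⁻¹
Fraction remaining after one interval: r = e^(−kτ) = e^(−0.09329 × 11.5) = 0.3420
Before dose 5, 4 doses have been given (aged 1τ, 2τ, 3τ, 4τ).
C_trough = C₀ × (r + r² + … + r^4) = C₀ × r(1−r^4)/(1−r)
        = 5.736 × 0.3420 × (1 − 0.01368) / (1 − 0.3420) = 2.941 mg/L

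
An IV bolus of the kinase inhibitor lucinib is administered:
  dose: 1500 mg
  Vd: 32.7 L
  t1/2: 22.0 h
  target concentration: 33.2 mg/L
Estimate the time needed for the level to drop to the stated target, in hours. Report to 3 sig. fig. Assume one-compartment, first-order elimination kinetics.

C₀ = Dose / Vd = 1500 / 32.7 = 45.87 mg/L
k = ln2 / t½ = 0.693147 / 22.0 = 0.03151 h⁻¹
t = ln(C₀ / C) / k = ln(45.87 / 33.2) / 0.03151
  = ln(1.382) / 0.03151 = 0.3235 / 0.03151 = 10.27 h

10.3 h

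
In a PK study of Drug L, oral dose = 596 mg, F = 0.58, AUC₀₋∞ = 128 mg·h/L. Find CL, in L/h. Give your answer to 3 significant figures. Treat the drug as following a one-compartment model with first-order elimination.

CL = F·Dose / AUC = 0.58 × 596 / 128 = 2.701 L/h

2.70 L/h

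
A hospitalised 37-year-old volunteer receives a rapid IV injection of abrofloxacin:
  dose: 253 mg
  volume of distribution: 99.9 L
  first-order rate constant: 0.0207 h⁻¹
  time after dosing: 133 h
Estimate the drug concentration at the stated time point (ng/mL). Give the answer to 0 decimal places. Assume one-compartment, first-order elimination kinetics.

C₀ = Dose / Vd = 253.0 / 99.9 = 2.533 mg/L
C = C₀ · e^(−k·t) = 2.533 × e^(−0.02070 × 133)
  = 2.533 × 0.06373 = 0.1614 mg/L
Convert: 0.1614 mg/L × 1000 = 161.4 ng/mL

161 ng/mL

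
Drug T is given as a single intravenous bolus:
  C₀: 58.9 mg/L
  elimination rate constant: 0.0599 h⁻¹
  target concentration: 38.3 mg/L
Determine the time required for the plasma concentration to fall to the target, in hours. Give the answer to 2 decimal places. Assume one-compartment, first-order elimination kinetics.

7.19 h

t = ln(C₀ / C) / k = ln(58.90 / 38.3) / 0.05990
  = ln(1.538) / 0.05990 = 0.4305 / 0.05990 = 7.187 h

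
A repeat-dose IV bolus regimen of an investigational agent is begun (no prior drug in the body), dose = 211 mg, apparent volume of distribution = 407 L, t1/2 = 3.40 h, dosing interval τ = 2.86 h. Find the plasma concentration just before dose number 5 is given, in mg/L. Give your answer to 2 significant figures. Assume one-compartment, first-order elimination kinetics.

C₀ per dose = Dose / Vd = 211 / 407 = 0.5184 mg/L
k = ln2 / t½ = 0.693147 / 3.40 = 0.2039 h⁻¹
Fraction remaining after one interval: r = e^(−kτ) = e^(−0.2039 × 2.86) = 0.5581
Before dose 5, 4 doses have been given (aged 1τ, 2τ, 3τ, 4τ).
C_trough = C₀ × (r + r² + … + r^4) = C₀ × r(1−r^4)/(1−r)
        = 0.5184 × 0.5581 × (1 − 0.09702) / (1 − 0.5581) = 0.5912 mg/L

0.59 mg/L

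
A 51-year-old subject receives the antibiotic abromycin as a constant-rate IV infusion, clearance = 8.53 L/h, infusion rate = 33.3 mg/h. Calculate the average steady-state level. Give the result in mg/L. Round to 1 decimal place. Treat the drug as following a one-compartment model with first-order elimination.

3.9 mg/L

At steady state Css = R₀ / CL = 33.3 / 8.530 = 3.904 mg/L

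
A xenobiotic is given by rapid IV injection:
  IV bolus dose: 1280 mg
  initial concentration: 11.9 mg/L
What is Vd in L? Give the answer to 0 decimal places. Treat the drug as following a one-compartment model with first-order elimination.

108 L

Vd = Dose / C₀ = 1280 / 11.9 = 107.6 L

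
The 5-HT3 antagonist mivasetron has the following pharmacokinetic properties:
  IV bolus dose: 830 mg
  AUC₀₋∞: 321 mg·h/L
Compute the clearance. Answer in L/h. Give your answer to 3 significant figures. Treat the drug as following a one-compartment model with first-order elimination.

CL = Dose / AUC = 830 / 321 = 2.586 L/h

2.59 L/h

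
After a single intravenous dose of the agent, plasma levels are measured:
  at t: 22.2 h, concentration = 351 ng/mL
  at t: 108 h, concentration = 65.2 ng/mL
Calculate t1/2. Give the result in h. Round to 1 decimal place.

k = ln(C₁/C₂) / (t₂ − t₁) = ln(351/65.2) / (108 − 22.2)
  = 1.683 / 85.80 = 0.01962 h⁻¹
t½ = ln2 / k = 0.693147 / 0.01962 = 35.33 h

35.3 h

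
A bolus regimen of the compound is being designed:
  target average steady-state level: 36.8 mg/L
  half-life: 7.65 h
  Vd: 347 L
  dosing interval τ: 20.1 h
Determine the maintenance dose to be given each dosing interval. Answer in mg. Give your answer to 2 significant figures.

23000 mg

k = ln2 / t½ = 0.693147 / 7.65 = 0.09061 h⁻¹
CL = k × Vd = 0.09061 × 347 = 31.44 L/h
At steady state, Dose/τ = Css × CL.
Dose = Css × CL × τ = 36.8 × 31.44 × 20.1 = 23260 mg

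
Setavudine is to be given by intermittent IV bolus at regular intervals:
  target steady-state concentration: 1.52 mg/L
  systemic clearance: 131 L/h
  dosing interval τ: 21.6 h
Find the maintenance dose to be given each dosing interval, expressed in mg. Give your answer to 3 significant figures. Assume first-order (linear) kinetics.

At steady state, Dose/τ = Css × CL.
Dose = Css × CL × τ = 1.52 × 131.0 × 21.6 = 4301 mg

4300 mg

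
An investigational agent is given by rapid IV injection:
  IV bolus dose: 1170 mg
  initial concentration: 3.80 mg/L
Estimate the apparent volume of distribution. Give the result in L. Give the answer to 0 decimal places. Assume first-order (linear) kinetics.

Vd = Dose / C₀ = 1170 / 3.80 = 307.9 L

308 L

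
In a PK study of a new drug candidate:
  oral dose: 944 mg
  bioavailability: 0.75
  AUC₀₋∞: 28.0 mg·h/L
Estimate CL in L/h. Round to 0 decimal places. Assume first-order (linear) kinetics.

CL = F·Dose / AUC = 0.75 × 944 / 28.0 = 25.29 L/h

25 L/h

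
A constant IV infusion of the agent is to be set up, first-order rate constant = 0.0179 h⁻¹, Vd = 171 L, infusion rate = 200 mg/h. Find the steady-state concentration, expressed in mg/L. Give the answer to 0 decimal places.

CL = k × Vd = 0.01790 × 171 = 3.061 L/h
At steady state Css = R₀ / CL = 200 / 3.061 = 65.34 mg/L

65 mg/L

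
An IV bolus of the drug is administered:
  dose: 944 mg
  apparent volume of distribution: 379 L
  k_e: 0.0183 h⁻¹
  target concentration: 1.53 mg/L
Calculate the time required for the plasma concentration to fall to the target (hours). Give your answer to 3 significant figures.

C₀ = Dose / Vd = 944.0 / 379 = 2.491 mg/L
t = ln(C₀ / C) / k = ln(2.491 / 1.53) / 0.01830
  = ln(1.628) / 0.01830 = 0.4874 / 0.01830 = 26.63 h

26.6 h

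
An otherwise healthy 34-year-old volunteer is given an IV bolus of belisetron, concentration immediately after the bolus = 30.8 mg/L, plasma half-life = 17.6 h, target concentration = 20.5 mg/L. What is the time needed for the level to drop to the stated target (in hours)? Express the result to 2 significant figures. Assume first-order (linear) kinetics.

10 h

k = ln2 / t½ = 0.693147 / 17.6 = 0.03938 h⁻¹
t = ln(C₀ / C) / k = ln(30.80 / 20.5) / 0.03938
  = ln(1.502) / 0.03938 = 0.4068 / 0.03938 = 10.33 h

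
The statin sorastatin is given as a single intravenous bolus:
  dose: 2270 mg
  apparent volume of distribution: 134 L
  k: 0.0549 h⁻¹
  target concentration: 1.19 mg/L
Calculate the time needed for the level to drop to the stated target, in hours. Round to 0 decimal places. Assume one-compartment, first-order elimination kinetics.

48 h

C₀ = Dose / Vd = 2270 / 134 = 16.94 mg/L
t = ln(C₀ / C) / k = ln(16.94 / 1.19) / 0.05490
  = ln(14.24) / 0.05490 = 2.656 / 0.05490 = 48.38 h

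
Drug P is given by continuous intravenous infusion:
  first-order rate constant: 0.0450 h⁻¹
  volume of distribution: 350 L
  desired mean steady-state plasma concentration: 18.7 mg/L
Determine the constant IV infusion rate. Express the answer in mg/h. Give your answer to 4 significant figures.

CL = k × Vd = 0.04500 × 350 = 15.75 L/h
At steady state, infusion rate R₀ = Css × CL = 18.7 × 15.75 = 294.5 mg/h

294.5 mg/h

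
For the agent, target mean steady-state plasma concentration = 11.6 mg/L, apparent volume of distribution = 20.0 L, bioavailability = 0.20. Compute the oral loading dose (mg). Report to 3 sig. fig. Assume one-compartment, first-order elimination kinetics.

LD = Css × Vd / F = 11.6 × 20.0 / 0.20 = 1160 mg

1160 mg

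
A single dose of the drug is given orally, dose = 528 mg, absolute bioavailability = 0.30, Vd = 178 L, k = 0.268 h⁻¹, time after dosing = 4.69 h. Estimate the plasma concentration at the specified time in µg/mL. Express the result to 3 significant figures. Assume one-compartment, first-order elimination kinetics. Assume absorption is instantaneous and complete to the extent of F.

Amount reaching circulation = F × Dose = 0.30 × 528.0 = 158.4 mg
C₀ = F·Dose / Vd = 158.4 / 178 = 0.8899 mg/L
C = C₀ · e^(−k·t) = 0.8899 × e^(−0.2680 × 4.69)
  = 0.8899 × 0.2845 = 0.2532 mg/L
(0.2532 mg/L = 0.2532 µg/mL)

0.253 µg/mL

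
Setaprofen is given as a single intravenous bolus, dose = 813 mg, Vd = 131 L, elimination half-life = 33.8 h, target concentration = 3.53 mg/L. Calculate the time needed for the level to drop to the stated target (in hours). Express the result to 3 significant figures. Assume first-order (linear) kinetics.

C₀ = Dose / Vd = 813.0 / 131 = 6.206 mg/L
k = ln2 / t½ = 0.693147 / 33.8 = 0.02051 h⁻¹
t = ln(C₀ / C) / k = ln(6.206 / 3.53) / 0.02051
  = ln(1.758) / 0.02051 = 0.5642 / 0.02051 = 27.51 h

27.5 h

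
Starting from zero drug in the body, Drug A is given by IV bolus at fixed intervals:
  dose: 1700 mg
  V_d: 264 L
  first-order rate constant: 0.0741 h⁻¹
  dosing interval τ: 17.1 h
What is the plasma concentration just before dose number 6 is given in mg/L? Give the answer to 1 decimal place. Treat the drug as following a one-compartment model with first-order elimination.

2.5 mg/L

C₀ per dose = Dose / Vd = 1700 / 264 = 6.439 mg/L
Fraction remaining after one interval: r = e^(−kτ) = e^(−0.07410 × 17.1) = 0.2816
Before dose 6, 5 doses have been given (aged 1τ, 2τ, 3τ, 4τ, 5τ).
C_trough = C₀ × (r + r² + … + r^5) = C₀ × r(1−r^5)/(1−r)
        = 6.439 × 0.2816 × (1 − 0.001771) / (1 − 0.2816) = 2.520 mg/L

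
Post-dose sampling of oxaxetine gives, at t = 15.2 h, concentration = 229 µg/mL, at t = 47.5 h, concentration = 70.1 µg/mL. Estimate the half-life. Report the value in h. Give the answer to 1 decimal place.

18.9 h

k = ln(C₁/C₂) / (t₂ − t₁) = ln(229/70.1) / (47.5 − 15.2)
  = 1.184 / 32.30 = 0.03666 h⁻¹
t½ = ln2 / k = 0.693147 / 0.03666 = 18.91 h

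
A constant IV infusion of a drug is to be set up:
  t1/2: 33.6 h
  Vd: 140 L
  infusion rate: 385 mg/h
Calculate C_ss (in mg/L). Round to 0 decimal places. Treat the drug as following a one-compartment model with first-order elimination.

k = ln2 / t½ = 0.693147 / 33.6 = 0.02063 h⁻¹
CL = k × Vd = 0.02063 × 140 = 2.888 L/h
At steady state Css = R₀ / CL = 385 / 2.888 = 133.3 mg/L

133 mg/L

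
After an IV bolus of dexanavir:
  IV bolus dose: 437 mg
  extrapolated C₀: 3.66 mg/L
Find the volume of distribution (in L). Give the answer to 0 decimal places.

Vd = Dose / C₀ = 437.0 / 3.66 = 119.4 L

119 L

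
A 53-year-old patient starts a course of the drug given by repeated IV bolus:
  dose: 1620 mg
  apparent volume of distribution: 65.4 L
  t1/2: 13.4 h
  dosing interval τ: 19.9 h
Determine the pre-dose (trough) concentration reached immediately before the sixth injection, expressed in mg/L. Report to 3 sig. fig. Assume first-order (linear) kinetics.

13.7 mg/L

C₀ per dose = Dose / Vd = 1620 / 65.4 = 24.77 mg/L
k = ln2 / t½ = 0.693147 / 13.4 = 0.05173 h⁻¹
Fraction remaining after one interval: r = e^(−kτ) = e^(−0.05173 × 19.9) = 0.3572
Before dose 6, 5 doses have been given (aged 1τ, 2τ, 3τ, 4τ, 5τ).
C_trough = C₀ × (r + r² + … + r^5) = C₀ × r(1−r^5)/(1−r)
        = 24.77 × 0.3572 × (1 − 0.005815) / (1 − 0.3572) = 13.68 mg/L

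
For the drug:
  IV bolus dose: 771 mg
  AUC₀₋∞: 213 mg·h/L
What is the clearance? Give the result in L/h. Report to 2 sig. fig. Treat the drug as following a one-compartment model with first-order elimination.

CL = Dose / AUC = 771 / 213 = 3.620 L/h

3.6 L/h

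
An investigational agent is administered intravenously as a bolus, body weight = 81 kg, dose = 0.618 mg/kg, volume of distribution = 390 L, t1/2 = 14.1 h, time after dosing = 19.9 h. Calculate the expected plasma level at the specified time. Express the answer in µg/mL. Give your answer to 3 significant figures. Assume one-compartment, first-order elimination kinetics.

0.0483 µg/mL

Total dose = 0.618 × 81 = 50.06 mg
C₀ = Dose / Vd = 50.06 / 390 = 0.1284 mg/L
k = ln2 / t½ = 0.693147 / 14.1 = 0.04916 h⁻¹
C = C₀ · e^(−k·t) = 0.1284 × e^(−0.04916 × 19.9)
  = 0.1284 × 0.3760 = 0.04828 mg/L
(0.04828 mg/L = 0.04828 µg/mL)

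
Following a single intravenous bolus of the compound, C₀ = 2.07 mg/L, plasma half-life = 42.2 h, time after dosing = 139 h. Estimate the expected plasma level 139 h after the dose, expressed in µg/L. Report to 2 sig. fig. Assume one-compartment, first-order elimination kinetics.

210 µg/L

k = ln2 / t½ = 0.693147 / 42.2 = 0.01643 h⁻¹
C = C₀ · e^(−k·t) = 2.070 × e^(−0.01643 × 139)
  = 2.070 × 0.1019 = 0.2109 mg/L
Convert: 0.2109 mg/L × 1000 = 210.9 µg/L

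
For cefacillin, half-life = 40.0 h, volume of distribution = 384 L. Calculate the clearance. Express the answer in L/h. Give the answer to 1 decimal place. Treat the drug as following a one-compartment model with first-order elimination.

k = ln2 / t½ = 0.693147 / 40.0 = 0.01733 h⁻¹
CL = k × Vd = 0.01733 × 384 = 6.655 L/h

6.7 L/h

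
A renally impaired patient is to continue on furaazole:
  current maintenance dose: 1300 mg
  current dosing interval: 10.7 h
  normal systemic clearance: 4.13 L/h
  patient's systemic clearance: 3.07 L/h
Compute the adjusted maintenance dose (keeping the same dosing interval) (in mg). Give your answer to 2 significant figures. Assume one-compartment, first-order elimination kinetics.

To keep the same average steady-state level, dosing rate must scale with clearance.
CL ratio = 3.07 / 4.13 = 0.7433
New dose (same interval) = 1300 × 0.7433 = 966.3 mg

970 mg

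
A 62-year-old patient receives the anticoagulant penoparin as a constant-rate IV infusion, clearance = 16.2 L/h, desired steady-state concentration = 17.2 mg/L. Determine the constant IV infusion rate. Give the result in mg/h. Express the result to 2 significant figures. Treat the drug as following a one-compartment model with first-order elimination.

At steady state, infusion rate R₀ = Css × CL = 17.2 × 16.20 = 278.6 mg/h

280 mg/h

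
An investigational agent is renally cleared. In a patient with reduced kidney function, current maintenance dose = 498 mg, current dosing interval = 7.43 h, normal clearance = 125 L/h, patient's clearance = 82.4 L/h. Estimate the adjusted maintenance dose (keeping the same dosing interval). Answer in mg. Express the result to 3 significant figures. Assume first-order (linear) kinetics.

328 mg

To keep the same average steady-state level, dosing rate must scale with clearance.
CL ratio = 82.4 / 125 = 0.6592
New dose (same interval) = 498 × 0.6592 = 328.3 mg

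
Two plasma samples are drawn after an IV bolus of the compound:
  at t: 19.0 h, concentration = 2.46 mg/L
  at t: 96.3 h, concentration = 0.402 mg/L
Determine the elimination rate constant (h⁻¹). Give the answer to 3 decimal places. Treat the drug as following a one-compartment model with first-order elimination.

0.023 h⁻¹

k = ln(C₁/C₂) / (t₂ − t₁) = ln(2.46/0.402) / (96.3 − 19.0)
  = 1.811 / 77.30 = 0.02343 h⁻¹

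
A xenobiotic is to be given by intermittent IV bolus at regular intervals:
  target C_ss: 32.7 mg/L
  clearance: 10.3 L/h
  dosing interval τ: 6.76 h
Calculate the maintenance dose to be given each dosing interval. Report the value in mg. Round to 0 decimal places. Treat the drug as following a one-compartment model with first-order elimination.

2277 mg

At steady state, Dose/τ = Css × CL.
Dose = Css × CL × τ = 32.7 × 10.30 × 6.76 = 2277 mg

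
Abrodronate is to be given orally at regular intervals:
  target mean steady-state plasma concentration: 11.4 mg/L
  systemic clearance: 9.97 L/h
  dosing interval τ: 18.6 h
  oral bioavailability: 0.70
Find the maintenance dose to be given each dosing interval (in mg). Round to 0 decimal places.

3020 mg

At steady state, F × (Dose/τ) = Css × CL.
Dose = Css × CL × τ / F = 11.4 × 9.970 × 18.6 / 0.70 = 3020 mg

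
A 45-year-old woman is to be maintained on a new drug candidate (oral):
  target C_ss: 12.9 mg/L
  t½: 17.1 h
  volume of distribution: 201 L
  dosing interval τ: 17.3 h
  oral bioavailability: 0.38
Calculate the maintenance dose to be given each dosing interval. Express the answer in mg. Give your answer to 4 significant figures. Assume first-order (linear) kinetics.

k = ln2 / t½ = 0.693147 / 17.1 = 0.04053 h⁻¹
CL = k × Vd = 0.04053 × 201 = 8.147 L/h
At steady state, F × (Dose/τ) = Css × CL.
Dose = Css × CL × τ / F = 12.9 × 8.147 × 17.3 / 0.38 = 4785 mg

4785 mg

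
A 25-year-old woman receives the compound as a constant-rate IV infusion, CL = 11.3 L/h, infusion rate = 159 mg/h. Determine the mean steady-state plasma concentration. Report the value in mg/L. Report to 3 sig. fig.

14.1 mg/L

At steady state Css = R₀ / CL = 159 / 11.30 = 14.07 mg/L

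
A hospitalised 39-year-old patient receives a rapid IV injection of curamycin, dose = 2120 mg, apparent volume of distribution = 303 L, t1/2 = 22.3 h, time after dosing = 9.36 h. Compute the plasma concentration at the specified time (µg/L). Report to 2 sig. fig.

C₀ = Dose / Vd = 2120 / 303 = 6.997 mg/L
k = ln2 / t½ = 0.693147 / 22.3 = 0.03108 h⁻¹
C = C₀ · e^(−k·t) = 6.997 × e^(−0.03108 × 9.36)
  = 6.997 × 0.7476 = 5.231 mg/L
Convert: 5.231 mg/L × 1000 = 5231 µg/L

5200 µg/L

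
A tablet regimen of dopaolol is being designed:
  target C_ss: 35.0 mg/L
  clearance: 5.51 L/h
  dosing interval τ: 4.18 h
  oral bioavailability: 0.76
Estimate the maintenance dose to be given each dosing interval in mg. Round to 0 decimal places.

At steady state, F × (Dose/τ) = Css × CL.
Dose = Css × CL × τ / F = 35.0 × 5.510 × 4.18 / 0.76 = 1061 mg

1061 mg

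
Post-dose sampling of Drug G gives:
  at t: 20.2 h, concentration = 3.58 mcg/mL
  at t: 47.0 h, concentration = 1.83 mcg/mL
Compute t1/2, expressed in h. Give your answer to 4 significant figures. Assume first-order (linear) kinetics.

27.68 h

k = ln(C₁/C₂) / (t₂ − t₁) = ln(3.58/1.83) / (47.0 − 20.2)
  = 0.6710 / 26.80 = 0.02504 h⁻¹
t½ = ln2 / k = 0.693147 / 0.02504 = 27.68 h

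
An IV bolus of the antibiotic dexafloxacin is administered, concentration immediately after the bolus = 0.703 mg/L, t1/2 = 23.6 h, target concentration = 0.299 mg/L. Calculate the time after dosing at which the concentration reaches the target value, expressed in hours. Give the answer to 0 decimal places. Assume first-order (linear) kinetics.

29 h

k = ln2 / t½ = 0.693147 / 23.6 = 0.02937 h⁻¹
t = ln(C₀ / C) / k = ln(0.7030 / 0.299) / 0.02937
  = ln(2.351) / 0.02937 = 0.8548 / 0.02937 = 29.10 h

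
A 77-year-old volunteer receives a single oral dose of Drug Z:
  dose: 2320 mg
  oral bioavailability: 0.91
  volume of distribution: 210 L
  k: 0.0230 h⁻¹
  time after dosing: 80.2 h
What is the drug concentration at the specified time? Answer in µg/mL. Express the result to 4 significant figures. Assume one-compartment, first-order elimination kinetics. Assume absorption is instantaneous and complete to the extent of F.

1.589 µg/mL

Amount reaching circulation = F × Dose = 0.91 × 2320 = 2111 mg
C₀ = F·Dose / Vd = 2111 / 210 = 10.05 mg/L
C = C₀ · e^(−k·t) = 10.05 × e^(−0.02300 × 80.2)
  = 10.05 × 0.1581 = 1.589 mg/L
(1.589 mg/L = 1.589 µg/mL)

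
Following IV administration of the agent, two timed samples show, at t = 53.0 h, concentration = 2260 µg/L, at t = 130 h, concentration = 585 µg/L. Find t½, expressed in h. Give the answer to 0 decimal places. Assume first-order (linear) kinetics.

k = ln(C₁/C₂) / (t₂ − t₁) = ln(2260/585) / (130 − 53.0)
  = 1.352 / 77.00 = 0.01756 h⁻¹
t½ = ln2 / k = 0.693147 / 0.01756 = 39.47 h

39 h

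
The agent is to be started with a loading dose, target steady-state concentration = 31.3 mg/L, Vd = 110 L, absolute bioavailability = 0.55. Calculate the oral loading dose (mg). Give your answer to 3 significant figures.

6260 mg

LD = Css × Vd / F = 31.3 × 110 / 0.55 = 6260 mg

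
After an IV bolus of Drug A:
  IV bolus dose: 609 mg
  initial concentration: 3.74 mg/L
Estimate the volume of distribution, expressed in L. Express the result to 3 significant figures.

163 L

Vd = Dose / C₀ = 609.0 / 3.74 = 162.8 L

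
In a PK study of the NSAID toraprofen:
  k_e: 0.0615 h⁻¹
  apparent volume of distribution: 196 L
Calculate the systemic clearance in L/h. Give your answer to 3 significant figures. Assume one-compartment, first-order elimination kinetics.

CL = k × Vd = 0.0615 × 196 = 12.05 L/h

12.1 L/h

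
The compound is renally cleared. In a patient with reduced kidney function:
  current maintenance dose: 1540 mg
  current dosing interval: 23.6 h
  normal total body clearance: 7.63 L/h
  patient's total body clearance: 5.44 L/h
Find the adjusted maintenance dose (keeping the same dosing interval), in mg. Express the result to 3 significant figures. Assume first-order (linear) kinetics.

To keep the same average steady-state level, dosing rate must scale with clearance.
CL ratio = 5.44 / 7.63 = 0.7130
New dose (same interval) = 1540 × 0.7130 = 1098 mg

1100 mg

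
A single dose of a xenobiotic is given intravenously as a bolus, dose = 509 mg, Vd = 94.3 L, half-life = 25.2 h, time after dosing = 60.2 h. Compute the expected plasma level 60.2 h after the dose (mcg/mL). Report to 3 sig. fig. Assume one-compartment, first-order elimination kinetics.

1.03 mcg/mL

C₀ = Dose / Vd = 509.0 / 94.3 = 5.398 mg/L
k = ln2 / t½ = 0.693147 / 25.2 = 0.02751 h⁻¹
C = C₀ · e^(−k·t) = 5.398 × e^(−0.02751 × 60.2)
  = 5.398 × 0.1909 = 1.030 mg/L
(1.030 mg/L = 1.030 mcg/mL)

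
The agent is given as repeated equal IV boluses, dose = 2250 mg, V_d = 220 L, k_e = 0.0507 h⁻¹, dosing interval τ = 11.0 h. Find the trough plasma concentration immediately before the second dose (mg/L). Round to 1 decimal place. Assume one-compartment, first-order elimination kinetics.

5.9 mg/L

C₀ per dose = Dose / Vd = 2250 / 220 = 10.23 mg/L
Fraction remaining after one interval: r = e^(−kτ) = e^(−0.05070 × 11.0) = 0.5725
Before dose 2, 1 dose has been given (aged 1τ).
C_trough = C₀ × r = 10.23 × 0.5725 = 5.857 mg/L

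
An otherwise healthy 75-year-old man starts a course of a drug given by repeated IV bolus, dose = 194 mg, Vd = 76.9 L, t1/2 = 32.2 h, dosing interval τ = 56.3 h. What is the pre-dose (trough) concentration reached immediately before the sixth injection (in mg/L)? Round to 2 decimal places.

C₀ per dose = Dose / Vd = 194 / 76.9 = 2.523 mg/L
k = ln2 / t½ = 0.693147 / 32.2 = 0.02153 h⁻¹
Fraction remaining after one interval: r = e^(−kτ) = e^(−0.02153 × 56.3) = 0.2976
Before dose 6, 5 doses have been given (aged 1τ, 2τ, 3τ, 4τ, 5τ).
C_trough = C₀ × (r + r² + … + r^5) = C₀ × r(1−r^5)/(1−r)
        = 2.523 × 0.2976 × (1 − 0.002334) / (1 − 0.2976) = 1.066 mg/L

1.07 mg/L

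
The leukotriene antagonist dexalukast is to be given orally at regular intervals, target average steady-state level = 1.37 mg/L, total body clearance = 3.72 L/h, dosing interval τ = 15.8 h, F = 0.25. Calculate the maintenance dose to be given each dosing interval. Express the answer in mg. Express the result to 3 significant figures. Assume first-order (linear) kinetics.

At steady state, F × (Dose/τ) = Css × CL.
Dose = Css × CL × τ / F = 1.37 × 3.720 × 15.8 / 0.25 = 322.1 mg

322 mg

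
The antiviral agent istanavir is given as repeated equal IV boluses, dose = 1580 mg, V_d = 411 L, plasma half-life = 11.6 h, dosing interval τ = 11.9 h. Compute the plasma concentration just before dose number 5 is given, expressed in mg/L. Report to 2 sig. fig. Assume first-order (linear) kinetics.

3.5 mg/L

C₀ per dose = Dose / Vd = 1580 / 411 = 3.844 mg/L
k = ln2 / t½ = 0.693147 / 11.6 = 0.05975 h⁻¹
Fraction remaining after one interval: r = e^(−kτ) = e^(−0.05975 × 11.9) = 0.4911
Before dose 5, 4 doses have been given (aged 1τ, 2τ, 3τ, 4τ).
C_trough = C₀ × (r + r² + … + r^4) = C₀ × r(1−r^4)/(1−r)
        = 3.844 × 0.4911 × (1 − 0.05817) / (1 − 0.4911) = 3.494 mg/L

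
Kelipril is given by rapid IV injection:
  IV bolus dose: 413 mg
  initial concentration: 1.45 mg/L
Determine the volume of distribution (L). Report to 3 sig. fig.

285 L

Vd = Dose / C₀ = 413.0 / 1.45 = 284.8 L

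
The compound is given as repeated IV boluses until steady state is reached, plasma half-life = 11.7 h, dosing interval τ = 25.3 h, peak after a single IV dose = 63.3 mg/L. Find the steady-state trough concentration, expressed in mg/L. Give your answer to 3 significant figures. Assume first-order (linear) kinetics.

k = ln2 / t½ = 0.693147 / 11.7 = 0.05924 h⁻¹
e^(−kτ) = e^(−0.05924 × 25.3) = 0.2234
Accumulation ratio R = 1 / (1 − e^(−kτ)) = 1 / (1 − 0.2234) = 1.288
Steady-state trough = C₀ × R × e^(−kτ) = 63.3 × 1.288 × 0.2234 = 18.21 mg/L

18.2 mg/L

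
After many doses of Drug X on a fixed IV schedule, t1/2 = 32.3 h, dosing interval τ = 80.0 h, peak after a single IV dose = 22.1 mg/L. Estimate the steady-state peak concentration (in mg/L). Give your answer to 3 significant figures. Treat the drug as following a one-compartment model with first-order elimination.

26.9 mg/L

k = ln2 / t½ = 0.693147 / 32.3 = 0.02146 h⁻¹
e^(−kτ) = e^(−0.02146 × 80.0) = 0.1796
Accumulation ratio R = 1 / (1 − e^(−kτ)) = 1 / (1 − 0.1796) = 1.219
Steady-state peak = C₀ × R = 22.1 × 1.219 = 26.94 mg/L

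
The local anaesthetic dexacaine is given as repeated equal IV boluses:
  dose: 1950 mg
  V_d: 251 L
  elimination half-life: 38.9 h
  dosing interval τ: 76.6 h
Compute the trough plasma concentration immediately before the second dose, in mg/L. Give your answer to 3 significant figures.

C₀ per dose = Dose / Vd = 1950 / 251 = 7.769 mg/L
k = ln2 / t½ = 0.693147 / 38.9 = 0.01782 h⁻¹
Fraction remaining after one interval: r = e^(−kτ) = e^(−0.01782 × 76.6) = 0.2554
Before dose 2, 1 dose has been given (aged 1τ).
C_trough = C₀ × r = 7.769 × 0.2554 = 1.984 mg/L

1.98 mg/L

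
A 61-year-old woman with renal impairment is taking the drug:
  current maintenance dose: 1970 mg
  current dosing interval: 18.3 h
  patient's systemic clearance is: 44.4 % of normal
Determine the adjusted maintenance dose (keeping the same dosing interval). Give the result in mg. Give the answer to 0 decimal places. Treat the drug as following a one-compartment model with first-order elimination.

875 mg

To keep the same average steady-state level, dosing rate must scale with clearance.
CL ratio = 44.4 / 100 = 0.4440
New dose (same interval) = 1970 × 0.4440 = 874.7 mg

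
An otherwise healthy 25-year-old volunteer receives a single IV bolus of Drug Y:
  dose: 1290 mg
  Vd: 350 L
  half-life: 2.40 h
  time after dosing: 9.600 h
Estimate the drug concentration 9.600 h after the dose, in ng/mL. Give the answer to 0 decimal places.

230 ng/mL

C₀ = Dose / Vd = 1290 / 350 = 3.686 mg/L
k = ln2 / t½ = 0.693147 / 2.40 = 0.2888 h⁻¹
t / t½ = 9.600 / 2.40 = 4 half-lives
C = C₀ × (1/2)^4 = 3.686 × 0.06250 = 0.2304 mg/L
Convert: 0.2304 mg/L × 1000 = 230.4 ng/mL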